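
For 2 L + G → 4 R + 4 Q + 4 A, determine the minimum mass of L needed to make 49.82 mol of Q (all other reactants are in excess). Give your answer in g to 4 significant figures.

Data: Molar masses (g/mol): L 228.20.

n(Q) = 49.82 mol
n(L) = (2/4) × 49.82 = 24.91 mol
mass = 24.91 × 228.20 = 5684 g

5684 g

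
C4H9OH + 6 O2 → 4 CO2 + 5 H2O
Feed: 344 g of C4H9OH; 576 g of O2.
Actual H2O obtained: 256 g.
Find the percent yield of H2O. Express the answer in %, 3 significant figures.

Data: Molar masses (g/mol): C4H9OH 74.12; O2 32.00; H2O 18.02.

94.7 %

n(C4H9OH) = 344.0 / 74.12 = 4.641 mol
n(O2) = 576.0 / 32.00 = 18.00 mol
n/ν → C4H9OH: 4.641, O2: 3.000; O2 is limiting.
theoretical n(H2O) = (5/6) × 18.00 = 15.00 mol → 270.3 g
% yield = 256 / 270.3 × 100 = 94.71 %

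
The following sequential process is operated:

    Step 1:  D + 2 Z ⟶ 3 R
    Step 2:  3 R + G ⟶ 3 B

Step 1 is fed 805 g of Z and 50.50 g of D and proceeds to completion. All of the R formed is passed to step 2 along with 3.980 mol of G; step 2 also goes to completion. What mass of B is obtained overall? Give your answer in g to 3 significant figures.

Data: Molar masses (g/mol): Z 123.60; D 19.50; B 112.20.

Step 1:
n(Z) = 805.0 / 123.60 = 6.513 mol
n(D) = 50.50 / 19.50 = 2.590 mol
n/ν for Z = 6.513/2 = 3.257
n/ν for D = 2.590/1 = 2.590
Smallest n/ν is D → limiting reagent.
n(R) produced = (3/1) × 2.590 = 7.770 mol
Step 2:
n(R) available = 7.770 mol
n(G) = 3.980 mol
n/ν for R = 7.770/3 = 2.590
n/ν for G = 3.980/1 = 3.980
Smallest n/ν is R → limiting reagent.
n(B) = (3/3) × 7.770 = 7.770 mol
mass = 7.770 × 112.20 = 871.8 g

872 g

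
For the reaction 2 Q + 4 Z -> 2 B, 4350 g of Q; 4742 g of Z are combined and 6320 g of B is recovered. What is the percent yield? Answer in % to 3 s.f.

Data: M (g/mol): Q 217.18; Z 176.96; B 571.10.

n(Q) = 4350 / 217.18 = 20.03 mol
n(Z) = 4742 / 176.96 = 26.80 mol
n/ν → Q: 10.02, Z: 6.700; Z is limiting.
theoretical n(B) = (2/4) × 26.80 = 13.40 mol → 7653 g
% yield = 6320 / 7653 × 100 = 82.58 %

82.6 %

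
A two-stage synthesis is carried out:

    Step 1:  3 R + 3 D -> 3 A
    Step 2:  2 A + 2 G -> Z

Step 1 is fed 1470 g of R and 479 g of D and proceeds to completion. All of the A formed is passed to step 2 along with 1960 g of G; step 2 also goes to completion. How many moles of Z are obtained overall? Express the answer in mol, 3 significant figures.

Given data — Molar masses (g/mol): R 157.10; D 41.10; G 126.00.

Step 1:
n(R) = 1470 / 157.10 = 9.357 mol
n(D) = 479.0 / 41.10 = 11.65 mol
n/ν for R = 9.357/3 = 3.119
n/ν for D = 11.65/3 = 3.883
Smallest n/ν is R → limiting reagent.
n(A) produced = (3/3) × 9.357 = 9.357 mol
Step 2:
n(A) available = 9.357 mol
n(G) = 1960 / 126.00 = 15.56 mol
n/ν for A = 9.357/2 = 4.679
n/ν for G = 15.56/2 = 7.780
Smallest n/ν is A → limiting reagent.
n(Z) = (1/2) × 9.357 = 4.679 mol

4.68 mol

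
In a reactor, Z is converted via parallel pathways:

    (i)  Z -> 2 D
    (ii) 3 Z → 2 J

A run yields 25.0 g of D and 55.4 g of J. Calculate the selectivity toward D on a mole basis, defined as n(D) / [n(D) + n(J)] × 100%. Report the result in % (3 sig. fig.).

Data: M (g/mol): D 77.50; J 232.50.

n(D) = 25.0 / 77.50 = 0.3226 mol
n(J) = 55.4 / 232.50 = 0.2383 mol
selectivity = 0.3226/(0.3226+0.2383) × 100 = 57.51 %

57.5 %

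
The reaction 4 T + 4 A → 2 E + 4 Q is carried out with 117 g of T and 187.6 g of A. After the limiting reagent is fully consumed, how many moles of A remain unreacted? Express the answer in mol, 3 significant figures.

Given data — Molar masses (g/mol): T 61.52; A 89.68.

n(T) = 117.0 / 61.52 = 1.902 mol
n(A) = 187.6 / 89.68 = 2.092 mol
n/ν for T = 1.902/4 = 0.4755
n/ν for A = 2.092/4 = 0.5230
Smallest n/ν is T → limiting reagent.
A consumed = (4/4) × 1.902 = 1.902 mol
A remaining = 2.092 − 1.902 = 0.1900 mol

0.190 mol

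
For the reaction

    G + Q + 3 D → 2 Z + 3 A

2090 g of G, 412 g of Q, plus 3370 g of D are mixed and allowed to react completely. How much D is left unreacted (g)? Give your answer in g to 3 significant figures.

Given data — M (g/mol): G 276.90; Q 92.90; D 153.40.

1330 g

n(G) = 2090 / 276.90 = 7.548 mol
n(Q) = 412.0 / 92.90 = 4.435 mol
n(D) = 3370 / 153.40 = 21.97 mol
n/ν → G: 7.548, Q: 4.435, D: 7.323; Q is limiting.
D consumed = (3/1) × 4.435 = 13.31 mol
D remaining = 21.97 − 13.31 = 8.660 mol
mass = 8.660 × 153.40 = 1328 g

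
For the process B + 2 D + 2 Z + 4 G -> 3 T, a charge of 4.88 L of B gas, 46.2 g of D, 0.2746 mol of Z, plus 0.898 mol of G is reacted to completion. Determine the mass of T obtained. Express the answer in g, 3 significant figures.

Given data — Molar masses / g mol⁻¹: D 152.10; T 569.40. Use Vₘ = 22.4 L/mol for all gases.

n(B) = 4.880 / 22.4 = 0.2179 mol
n(D) = 46.20 / 152.10 = 0.3037 mol
n(Z) = 0.2746 mol
n(G) = 0.8980 mol
n/ν for B = 0.2179/1 = 0.2179
n/ν for D = 0.3037/2 = 0.1519
n/ν for Z = 0.2746/2 = 0.1373
n/ν for G = 0.8980/4 = 0.2245
Smallest n/ν is Z → limiting reagent.
n(T) = (3/2) × 0.2746 = 0.4119 mol
mass = 0.4119 × 569.40 = 234.5 g

235 g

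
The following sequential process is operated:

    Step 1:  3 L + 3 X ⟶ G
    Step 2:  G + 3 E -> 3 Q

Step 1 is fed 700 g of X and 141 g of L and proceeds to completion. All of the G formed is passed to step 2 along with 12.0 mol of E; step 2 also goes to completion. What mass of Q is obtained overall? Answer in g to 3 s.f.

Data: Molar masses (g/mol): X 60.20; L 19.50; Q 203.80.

Step 1:
n(X) = 700.0 / 60.20 = 11.63 mol
n(L) = 141.0 / 19.50 = 7.231 mol
n/ν → X: 3.877, L: 2.410; L is limiting.
n(G) produced = (1/3) × 7.231 = 2.410 mol
Step 2:
n(G) available = 2.410 mol
n(E) = 12.00 mol
n/ν → G: 2.410, E: 4.000; G is limiting.
n(Q) = (3/1) × 2.410 = 7.230 mol
mass = 7.230 × 203.80 = 1473 g

1470 g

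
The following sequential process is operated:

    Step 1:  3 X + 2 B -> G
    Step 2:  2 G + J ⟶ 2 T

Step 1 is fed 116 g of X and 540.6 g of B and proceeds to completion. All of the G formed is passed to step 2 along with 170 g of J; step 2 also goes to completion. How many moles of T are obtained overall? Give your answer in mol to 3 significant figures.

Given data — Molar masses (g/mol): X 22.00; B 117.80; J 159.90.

Step 1:
n(X) = 116.0 / 22.00 = 5.273 mol
n(B) = 540.6 / 117.80 = 4.589 mol
n/ν → X: 1.758, B: 2.295; X is limiting.
n(G) produced = (1/3) × 5.273 = 1.758 mol
Step 2:
n(G) available = 1.758 mol
n(J) = 170.0 / 159.90 = 1.063 mol
n/ν → G: 0.8790, J: 1.063; G is limiting.
n(T) = (2/2) × 1.758 = 1.758 mol

1.76 mol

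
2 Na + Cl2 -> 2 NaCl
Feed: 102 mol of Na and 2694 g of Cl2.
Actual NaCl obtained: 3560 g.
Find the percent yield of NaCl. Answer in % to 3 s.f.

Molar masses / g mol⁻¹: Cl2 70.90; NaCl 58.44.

80.2 %

n(Na) = 102.0 mol
n(Cl2) = 2694 / 70.90 = 38.00 mol
n/ν for Na = 102.0/2 = 51.00
n/ν for Cl2 = 38.00/1 = 38.00
Smallest n/ν is Cl2 → limiting reagent.
theoretical n(NaCl) = (2/1) × 38.00 = 76.00 mol → 4441 g
% yield = 3560 / 4441 × 100 = 80.16 %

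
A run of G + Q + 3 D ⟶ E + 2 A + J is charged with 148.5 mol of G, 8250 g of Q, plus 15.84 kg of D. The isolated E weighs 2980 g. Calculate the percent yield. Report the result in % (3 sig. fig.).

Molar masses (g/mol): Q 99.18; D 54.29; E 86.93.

41.2 %

n(G) = 148.5 mol
n(Q) = 8250 / 99.18 = 83.18 mol
n(D) = 15.84×1000 / 54.29 = 291.8 mol
n/ν for G = 148.5/1 = 148.5
n/ν for Q = 83.18/1 = 83.18
n/ν for D = 291.8/3 = 97.27
Smallest n/ν is Q → limiting reagent.
theoretical n(E) = (1/1) × 83.18 = 83.18 mol → 7231 g
% yield = 2980 / 7231 × 100 = 41.21 %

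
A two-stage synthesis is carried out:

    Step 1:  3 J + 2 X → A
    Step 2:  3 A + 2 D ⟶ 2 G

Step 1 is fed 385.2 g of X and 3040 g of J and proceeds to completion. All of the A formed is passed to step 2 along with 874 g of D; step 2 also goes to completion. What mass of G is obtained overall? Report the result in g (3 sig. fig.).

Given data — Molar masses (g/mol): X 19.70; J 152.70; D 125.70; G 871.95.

Step 1:
n(X) = 385.2 / 19.70 = 19.55 mol
n(J) = 3040 / 152.70 = 19.91 mol
n/ν → X: 9.775, J: 6.637; J is limiting.
n(A) produced = (1/3) × 19.91 = 6.637 mol
Step 2:
n(A) available = 6.637 mol
n(D) = 874.0 / 125.70 = 6.953 mol
n/ν → A: 2.212, D: 3.477; A is limiting.
n(G) = (2/3) × 6.637 = 4.425 mol
mass = 4.425 × 871.95 = 3858 g

3860 g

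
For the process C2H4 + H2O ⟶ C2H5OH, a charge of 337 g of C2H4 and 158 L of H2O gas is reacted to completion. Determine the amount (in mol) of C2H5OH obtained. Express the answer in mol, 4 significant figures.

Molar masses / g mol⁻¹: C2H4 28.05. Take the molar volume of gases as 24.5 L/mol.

n(C2H4) = 337.0 / 28.05 = 12.01 mol
n(H2O) = 158.0 / 24.5 = 6.449 mol
n/ν → C2H4: 12.01, H2O: 6.449; H2O is limiting.
n(C2H5OH) = (1/1) × 6.449 = 6.449 mol

6.449 mol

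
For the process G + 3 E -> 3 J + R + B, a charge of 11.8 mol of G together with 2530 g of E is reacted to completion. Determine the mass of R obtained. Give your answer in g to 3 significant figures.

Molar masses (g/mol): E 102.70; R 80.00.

n(G) = 11.80 mol
n(E) = 2530 / 102.70 = 24.63 mol
n/ν for G = 11.80/1 = 11.80
n/ν for E = 24.63/3 = 8.210
Smallest n/ν is E → limiting reagent.
n(R) = (1/3) × 24.63 = 8.210 mol
mass = 8.210 × 80.00 = 656.8 g

657 g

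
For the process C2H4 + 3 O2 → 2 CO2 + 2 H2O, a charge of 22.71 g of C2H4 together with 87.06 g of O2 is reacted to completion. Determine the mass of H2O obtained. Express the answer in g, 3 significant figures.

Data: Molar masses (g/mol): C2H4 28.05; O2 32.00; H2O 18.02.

29.2 g

n(C2H4) = 22.71 / 28.05 = 0.8096 mol
n(O2) = 87.06 / 32.00 = 2.721 mol
n/ν for C2H4 = 0.8096/1 = 0.8096
n/ν for O2 = 2.721/3 = 0.9070
Smallest n/ν is C2H4 → limiting reagent.
n(H2O) = (2/1) × 0.8096 = 1.619 mol
mass = 1.619 × 18.02 = 29.17 g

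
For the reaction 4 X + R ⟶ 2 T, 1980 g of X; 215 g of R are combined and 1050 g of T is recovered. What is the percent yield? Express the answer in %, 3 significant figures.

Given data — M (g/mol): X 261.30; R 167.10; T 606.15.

n(X) = 1980 / 261.30 = 7.577 mol
n(R) = 215.0 / 167.10 = 1.287 mol
n/ν for X = 7.577/4 = 1.894
n/ν for R = 1.287/1 = 1.287
Smallest n/ν is R → limiting reagent.
theoretical n(T) = (2/1) × 1.287 = 2.574 mol → 1560 g
% yield = 1050 / 1560 × 100 = 67.31 %

67.3 %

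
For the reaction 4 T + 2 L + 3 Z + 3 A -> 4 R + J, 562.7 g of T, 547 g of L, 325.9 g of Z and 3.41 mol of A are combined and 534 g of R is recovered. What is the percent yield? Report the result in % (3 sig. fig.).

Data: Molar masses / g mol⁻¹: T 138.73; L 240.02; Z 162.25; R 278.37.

71.6 %

n(T) = 562.7 / 138.73 = 4.056 mol
n(L) = 547.0 / 240.02 = 2.279 mol
n(Z) = 325.9 / 162.25 = 2.009 mol
n(A) = 3.410 mol
n/ν for T = 4.056/4 = 1.014
n/ν for L = 2.279/2 = 1.140
n/ν for Z = 2.009/3 = 0.6697
n/ν for A = 3.410/3 = 1.137
Smallest n/ν is Z → limiting reagent.
theoretical n(R) = (4/3) × 2.009 = 2.679 mol → 745.8 g
% yield = 534 / 745.8 × 100 = 71.60 %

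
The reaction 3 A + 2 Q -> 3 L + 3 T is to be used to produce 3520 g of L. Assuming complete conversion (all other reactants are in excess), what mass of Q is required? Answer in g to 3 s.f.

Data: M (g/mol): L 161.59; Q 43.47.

n(L) = 3520 / 161.59 = 21.78 mol
n(Q) = (2/3) × 21.78 = 14.52 mol
mass = 14.52 × 43.47 = 631.2 g

631 g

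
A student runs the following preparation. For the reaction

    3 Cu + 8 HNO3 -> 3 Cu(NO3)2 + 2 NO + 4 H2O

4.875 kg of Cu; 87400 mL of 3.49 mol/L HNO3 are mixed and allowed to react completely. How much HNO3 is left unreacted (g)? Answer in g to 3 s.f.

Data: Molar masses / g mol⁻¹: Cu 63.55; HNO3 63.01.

6330 g

n(Cu) = 4.875×1000 / 63.55 = 76.71 mol
n(HNO3) = 3.49 × 87400/1000 = 305.0 mol
n/ν for Cu = 76.71/3 = 25.57
n/ν for HNO3 = 305.0/8 = 38.13
Smallest n/ν is Cu → limiting reagent.
HNO3 consumed = (8/3) × 76.71 = 204.6 mol
HNO3 remaining = 305.0 − 204.6 = 100.4 mol
mass = 100.4 × 63.01 = 6326 g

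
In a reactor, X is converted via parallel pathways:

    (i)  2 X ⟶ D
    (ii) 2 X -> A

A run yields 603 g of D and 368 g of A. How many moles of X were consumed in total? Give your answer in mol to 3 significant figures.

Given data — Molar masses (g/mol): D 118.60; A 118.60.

n(D) = 603 / 118.60 = 5.084 mol
n(A) = 368 / 118.60 = 3.103 mol
n(X) via (i) = (2/1)×5.084 = 10.17 mol
n(X) via (ii) = (2/1)×3.103 = 6.206 mol
total n(X) = 10.17 + 6.206 = 16.38 mol

16.4 mol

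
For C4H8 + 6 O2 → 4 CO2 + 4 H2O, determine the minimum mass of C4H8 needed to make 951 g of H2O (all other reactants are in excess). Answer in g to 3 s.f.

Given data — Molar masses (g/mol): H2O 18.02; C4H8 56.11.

n(H2O) = 951 / 18.02 = 52.77 mol
n(C4H8) = (1/4) × 52.77 = 13.19 mol
mass = 13.19 × 56.11 = 740.1 g

740 g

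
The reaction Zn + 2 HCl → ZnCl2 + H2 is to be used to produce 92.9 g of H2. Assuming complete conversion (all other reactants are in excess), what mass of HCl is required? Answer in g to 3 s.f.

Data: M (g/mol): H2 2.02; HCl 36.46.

3350 g

n(H2) = 92.9 / 2.02 = 45.99 mol
n(HCl) = (2/1) × 45.99 = 91.98 mol
mass = 91.98 × 36.46 = 3354 g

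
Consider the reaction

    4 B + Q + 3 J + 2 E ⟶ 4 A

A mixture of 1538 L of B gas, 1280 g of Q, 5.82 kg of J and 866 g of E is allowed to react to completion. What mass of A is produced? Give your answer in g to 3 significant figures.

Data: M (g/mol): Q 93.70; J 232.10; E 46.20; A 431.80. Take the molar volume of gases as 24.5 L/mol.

n(B) = 1538 / 24.5 = 62.78 mol
n(Q) = 1280 / 93.70 = 13.66 mol
n(J) = 5.820×1000 / 232.10 = 25.08 mol
n(E) = 866.0 / 46.20 = 18.74 mol
n/ν for B = 62.78/4 = 15.70
n/ν for Q = 13.66/1 = 13.66
n/ν for J = 25.08/3 = 8.360
n/ν for E = 18.74/2 = 9.370
Smallest n/ν is J → limiting reagent.
n(A) = (4/3) × 25.08 = 33.44 mol
mass = 33.44 × 431.80 = 14440 g

14400 g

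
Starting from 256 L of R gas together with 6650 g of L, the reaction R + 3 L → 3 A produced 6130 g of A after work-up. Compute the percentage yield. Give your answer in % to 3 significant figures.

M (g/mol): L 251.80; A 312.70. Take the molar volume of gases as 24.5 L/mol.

n(R) = 256.0 / 24.5 = 10.45 mol
n(L) = 6650 / 251.80 = 26.41 mol
n/ν → R: 10.45, L: 8.803; L is limiting.
theoretical n(A) = (3/3) × 26.41 = 26.41 mol → 8258 g
% yield = 6130 / 8258 × 100 = 74.23 %

74.2 %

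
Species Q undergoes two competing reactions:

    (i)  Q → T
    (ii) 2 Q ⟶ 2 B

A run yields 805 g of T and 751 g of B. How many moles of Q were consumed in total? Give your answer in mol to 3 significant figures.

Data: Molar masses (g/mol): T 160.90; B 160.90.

n(T) = 805 / 160.90 = 5.003 mol
n(B) = 751 / 160.90 = 4.667 mol
n(Q) via (i) = (1/1)×5.003 = 5.003 mol
n(Q) via (ii) = (2/2)×4.667 = 4.667 mol
total n(Q) = 5.003 + 4.667 = 9.670 mol

9.67 mol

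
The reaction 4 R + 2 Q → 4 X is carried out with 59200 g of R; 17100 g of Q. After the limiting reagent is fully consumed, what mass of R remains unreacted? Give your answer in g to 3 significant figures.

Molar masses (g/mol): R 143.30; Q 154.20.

27400 g

n(R) = 59200 / 143.30 = 413.1 mol
n(Q) = 17100 / 154.20 = 110.9 mol
n/ν for R = 413.1/4 = 103.3
n/ν for Q = 110.9/2 = 55.45
Smallest n/ν is Q → limiting reagent.
R consumed = (4/2) × 110.9 = 221.8 mol
R remaining = 413.1 − 221.8 = 191.3 mol
mass = 191.3 × 143.30 = 27410 g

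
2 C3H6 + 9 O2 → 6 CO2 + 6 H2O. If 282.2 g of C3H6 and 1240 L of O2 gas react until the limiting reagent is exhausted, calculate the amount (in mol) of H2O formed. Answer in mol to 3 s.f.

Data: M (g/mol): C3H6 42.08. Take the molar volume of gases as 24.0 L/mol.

20.1 mol

n(C3H6) = 282.2 / 42.08 = 6.706 mol
n(O2) = 1240 / 24.0 = 51.67 mol
n/ν → C3H6: 3.353, O2: 5.741; C3H6 is limiting.
n(H2O) = (6/2) × 6.706 = 20.12 mol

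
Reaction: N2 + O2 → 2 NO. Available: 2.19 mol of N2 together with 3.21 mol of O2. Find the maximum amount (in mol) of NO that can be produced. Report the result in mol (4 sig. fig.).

n(N2) = 2.190 mol
n(O2) = 3.210 mol
n/ν for N2 = 2.190/1 = 2.190
n/ν for O2 = 3.210/1 = 3.210
Smallest n/ν is N2 → limiting reagent.
n(NO) = (2/1) × 2.190 = 4.380 mol

4.380 mol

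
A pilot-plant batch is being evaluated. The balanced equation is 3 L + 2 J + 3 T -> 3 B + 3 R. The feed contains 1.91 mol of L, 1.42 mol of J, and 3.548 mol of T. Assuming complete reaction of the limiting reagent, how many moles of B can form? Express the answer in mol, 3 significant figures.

1.91 mol

n(L) = 1.910 mol
n(J) = 1.420 mol
n(T) = 3.548 mol
n/ν → L: 0.6367, J: 0.7100, T: 1.183; L is limiting.
n(B) = (3/3) × 1.910 = 1.910 mol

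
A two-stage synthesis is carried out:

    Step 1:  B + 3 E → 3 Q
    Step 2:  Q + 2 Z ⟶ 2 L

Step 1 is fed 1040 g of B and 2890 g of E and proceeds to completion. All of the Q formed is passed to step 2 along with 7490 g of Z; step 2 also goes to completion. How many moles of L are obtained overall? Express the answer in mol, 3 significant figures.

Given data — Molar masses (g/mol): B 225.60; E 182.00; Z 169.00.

27.7 mol

Step 1:
n(B) = 1040 / 225.60 = 4.610 mol
n(E) = 2890 / 182.00 = 15.88 mol
n/ν for B = 4.610/1 = 4.610
n/ν for E = 15.88/3 = 5.293
Smallest n/ν is B → limiting reagent.
n(Q) produced = (3/1) × 4.610 = 13.83 mol
Step 2:
n(Q) available = 13.83 mol
n(Z) = 7490 / 169.00 = 44.32 mol
n/ν for Q = 13.83/1 = 13.83
n/ν for Z = 44.32/2 = 22.16
Smallest n/ν is Q → limiting reagent.
n(L) = (2/1) × 13.83 = 27.66 mol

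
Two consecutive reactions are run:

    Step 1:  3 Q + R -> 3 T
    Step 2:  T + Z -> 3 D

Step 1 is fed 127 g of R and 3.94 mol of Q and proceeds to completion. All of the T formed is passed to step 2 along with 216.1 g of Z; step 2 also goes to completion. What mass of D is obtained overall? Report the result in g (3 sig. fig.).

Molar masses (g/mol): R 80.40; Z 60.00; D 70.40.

761 g

Step 1:
n(R) = 127.0 / 80.40 = 1.580 mol
n(Q) = 3.940 mol
n/ν → R: 1.580, Q: 1.313; Q is limiting.
n(T) produced = (3/3) × 3.940 = 3.940 mol
Step 2:
n(T) available = 3.940 mol
n(Z) = 216.1 / 60.00 = 3.602 mol
n/ν → T: 3.940, Z: 3.602; Z is limiting.
n(D) = (3/1) × 3.602 = 10.81 mol
mass = 10.81 × 70.40 = 761.0 g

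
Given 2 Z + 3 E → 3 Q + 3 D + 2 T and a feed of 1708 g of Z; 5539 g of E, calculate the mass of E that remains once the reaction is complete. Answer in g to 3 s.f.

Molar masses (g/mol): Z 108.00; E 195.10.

911 g

n(Z) = 1708 / 108.00 = 15.81 mol
n(E) = 5539 / 195.10 = 28.39 mol
n/ν for Z = 15.81/2 = 7.905
n/ν for E = 28.39/3 = 9.463
Smallest n/ν is Z → limiting reagent.
E consumed = (3/2) × 15.81 = 23.72 mol
E remaining = 28.39 − 23.72 = 4.670 mol
mass = 4.670 × 195.10 = 911.1 g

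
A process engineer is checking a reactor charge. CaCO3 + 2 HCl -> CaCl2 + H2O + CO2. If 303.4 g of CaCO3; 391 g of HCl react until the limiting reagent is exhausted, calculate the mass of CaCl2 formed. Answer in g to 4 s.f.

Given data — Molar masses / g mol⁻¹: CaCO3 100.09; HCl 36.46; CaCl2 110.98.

n(CaCO3) = 303.4 / 100.09 = 3.031 mol
n(HCl) = 391.0 / 36.46 = 10.72 mol
n/ν for CaCO3 = 3.031/1 = 3.031
n/ν for HCl = 10.72/2 = 5.360
Smallest n/ν is CaCO3 → limiting reagent.
n(CaCl2) = (1/1) × 3.031 = 3.031 mol
mass = 3.031 × 110.98 = 336.4 g

336.4 g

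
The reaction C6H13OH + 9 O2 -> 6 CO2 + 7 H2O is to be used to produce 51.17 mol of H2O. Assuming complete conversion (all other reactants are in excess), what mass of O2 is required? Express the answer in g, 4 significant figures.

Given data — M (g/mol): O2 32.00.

n(H2O) = 51.17 mol
n(O2) = (9/7) × 51.17 = 65.79 mol
mass = 65.79 × 32.00 = 2105 g

2105 g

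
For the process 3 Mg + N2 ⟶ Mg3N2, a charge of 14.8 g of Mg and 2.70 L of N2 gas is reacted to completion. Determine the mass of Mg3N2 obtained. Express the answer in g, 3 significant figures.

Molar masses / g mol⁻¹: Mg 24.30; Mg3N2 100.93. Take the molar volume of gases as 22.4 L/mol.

n(Mg) = 14.80 / 24.30 = 0.6091 mol
n(N2) = 2.700 / 22.4 = 0.1205 mol
n/ν for Mg = 0.6091/3 = 0.2030
n/ν for N2 = 0.1205/1 = 0.1205
Smallest n/ν is N2 → limiting reagent.
n(Mg3N2) = (1/1) × 0.1205 = 0.1205 mol
mass = 0.1205 × 100.93 = 12.16 g

12.2 g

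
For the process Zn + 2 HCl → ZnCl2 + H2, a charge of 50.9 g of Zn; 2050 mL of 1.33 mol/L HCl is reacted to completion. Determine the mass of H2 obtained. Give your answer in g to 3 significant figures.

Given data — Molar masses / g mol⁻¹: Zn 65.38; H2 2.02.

n(Zn) = 50.90 / 65.38 = 0.7785 mol
n(HCl) = 1.33 × 2050/1000 = 2.727 mol
n/ν for Zn = 0.7785/1 = 0.7785
n/ν for HCl = 2.727/2 = 1.364
Smallest n/ν is Zn → limiting reagent.
n(H2) = (1/1) × 0.7785 = 0.7785 mol
mass = 0.7785 × 2.02 = 1.573 g

1.57 g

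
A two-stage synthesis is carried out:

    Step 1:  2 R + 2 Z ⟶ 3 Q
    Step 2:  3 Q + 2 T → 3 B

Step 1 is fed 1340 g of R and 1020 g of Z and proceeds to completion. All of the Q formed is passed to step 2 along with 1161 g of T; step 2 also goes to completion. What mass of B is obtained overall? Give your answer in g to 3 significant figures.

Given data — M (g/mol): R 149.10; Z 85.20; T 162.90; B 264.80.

2830 g

Step 1:
n(R) = 1340 / 149.10 = 8.987 mol
n(Z) = 1020 / 85.20 = 11.97 mol
n/ν for R = 8.987/2 = 4.494
n/ν for Z = 11.97/2 = 5.985
Smallest n/ν is R → limiting reagent.
n(Q) produced = (3/2) × 8.987 = 13.48 mol
Step 2:
n(Q) available = 13.48 mol
n(T) = 1161 / 162.90 = 7.127 mol
n/ν for Q = 13.48/3 = 4.493
n/ν for T = 7.127/2 = 3.564
Smallest n/ν is T → limiting reagent.
n(B) = (3/2) × 7.127 = 10.69 mol
mass = 10.69 × 264.80 = 2831 g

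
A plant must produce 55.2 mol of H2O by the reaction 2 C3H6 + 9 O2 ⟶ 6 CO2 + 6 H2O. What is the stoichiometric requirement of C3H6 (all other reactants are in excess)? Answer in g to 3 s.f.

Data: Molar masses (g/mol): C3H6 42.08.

n(H2O) = 55.20 mol
n(C3H6) = (2/6) × 55.20 = 18.40 mol
mass = 18.40 × 42.08 = 774.3 g

774 g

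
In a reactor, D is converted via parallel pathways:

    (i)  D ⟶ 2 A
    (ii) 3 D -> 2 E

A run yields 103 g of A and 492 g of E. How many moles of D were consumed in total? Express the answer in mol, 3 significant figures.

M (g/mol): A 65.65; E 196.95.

4.53 mol

n(A) = 103 / 65.65 = 1.569 mol
n(E) = 492 / 196.95 = 2.498 mol
n(D) via (i) = (1/2)×1.569 = 0.7845 mol
n(D) via (ii) = (3/2)×2.498 = 3.747 mol
total n(D) = 0.7845 + 3.747 = 4.532 mol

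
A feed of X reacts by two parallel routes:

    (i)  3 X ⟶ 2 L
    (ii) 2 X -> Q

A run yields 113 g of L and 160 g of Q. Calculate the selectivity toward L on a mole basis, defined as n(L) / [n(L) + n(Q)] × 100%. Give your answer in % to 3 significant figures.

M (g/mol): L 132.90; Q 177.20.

48.5 %

n(L) = 113 / 132.90 = 0.8503 mol
n(Q) = 160 / 177.20 = 0.9029 mol
selectivity = 0.8503/(0.8503+0.9029) × 100 = 48.50 %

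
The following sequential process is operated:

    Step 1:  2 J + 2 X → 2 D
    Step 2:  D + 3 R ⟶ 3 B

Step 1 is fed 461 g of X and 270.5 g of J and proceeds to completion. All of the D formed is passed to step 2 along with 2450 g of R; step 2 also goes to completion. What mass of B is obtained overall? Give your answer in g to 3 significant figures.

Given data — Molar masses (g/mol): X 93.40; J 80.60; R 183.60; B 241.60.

Step 1:
n(X) = 461.0 / 93.40 = 4.936 mol
n(J) = 270.5 / 80.60 = 3.356 mol
n/ν for X = 4.936/2 = 2.468
n/ν for J = 3.356/2 = 1.678
Smallest n/ν is J → limiting reagent.
n(D) produced = (2/2) × 3.356 = 3.356 mol
Step 2:
n(D) available = 3.356 mol
n(R) = 2450 / 183.60 = 13.34 mol
n/ν for D = 3.356/1 = 3.356
n/ν for R = 13.34/3 = 4.447
Smallest n/ν is D → limiting reagent.
n(B) = (3/1) × 3.356 = 10.07 mol
mass = 10.07 × 241.60 = 2433 g

2430 g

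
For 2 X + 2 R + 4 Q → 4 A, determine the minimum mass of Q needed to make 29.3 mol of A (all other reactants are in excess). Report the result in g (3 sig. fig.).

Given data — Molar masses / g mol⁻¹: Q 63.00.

n(A) = 29.30 mol
n(Q) = (4/4) × 29.30 = 29.30 mol
mass = 29.30 × 63.00 = 1846 g

1850 g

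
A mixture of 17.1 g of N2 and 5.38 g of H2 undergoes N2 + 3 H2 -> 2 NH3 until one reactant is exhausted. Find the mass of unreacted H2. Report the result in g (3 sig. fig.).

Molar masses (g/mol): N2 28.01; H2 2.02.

1.68 g

n(N2) = 17.10 / 28.01 = 0.6105 mol
n(H2) = 5.380 / 2.02 = 2.663 mol
n/ν for N2 = 0.6105/1 = 0.6105
n/ν for H2 = 2.663/3 = 0.8877
Smallest n/ν is N2 → limiting reagent.
H2 consumed = (3/1) × 0.6105 = 1.832 mol
H2 remaining = 2.663 − 1.832 = 0.8310 mol
mass = 0.8310 × 2.02 = 1.679 g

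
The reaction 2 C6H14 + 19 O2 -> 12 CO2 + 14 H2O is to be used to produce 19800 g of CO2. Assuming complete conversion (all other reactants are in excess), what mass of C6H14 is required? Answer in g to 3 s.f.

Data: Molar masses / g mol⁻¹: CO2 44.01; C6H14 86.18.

6460 g

n(CO2) = 19800 / 44.01 = 449.9 mol
n(C6H14) = (2/12) × 449.9 = 74.98 mol
mass = 74.98 × 86.18 = 6462 g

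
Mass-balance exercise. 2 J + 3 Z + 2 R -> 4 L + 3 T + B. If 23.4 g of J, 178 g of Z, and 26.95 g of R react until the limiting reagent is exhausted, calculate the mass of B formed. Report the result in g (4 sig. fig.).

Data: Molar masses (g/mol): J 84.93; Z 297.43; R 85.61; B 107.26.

14.78 g

n(J) = 23.40 / 84.93 = 0.2755 mol
n(Z) = 178.0 / 297.43 = 0.5985 mol
n(R) = 26.95 / 85.61 = 0.3148 mol
n/ν for J = 0.2755/2 = 0.1378
n/ν for Z = 0.5985/3 = 0.1995
n/ν for R = 0.3148/2 = 0.1574
Smallest n/ν is J → limiting reagent.
n(B) = (1/2) × 0.2755 = 0.1378 mol
mass = 0.1378 × 107.26 = 14.78 g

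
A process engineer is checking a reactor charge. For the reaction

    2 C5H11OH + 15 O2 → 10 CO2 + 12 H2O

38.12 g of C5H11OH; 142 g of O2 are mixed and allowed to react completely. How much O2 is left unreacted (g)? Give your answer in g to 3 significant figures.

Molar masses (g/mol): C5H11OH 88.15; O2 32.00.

n(C5H11OH) = 38.12 / 88.15 = 0.4324 mol
n(O2) = 142.0 / 32.00 = 4.438 mol
n/ν → C5H11OH: 0.2162, O2: 0.2959; C5H11OH is limiting.
O2 consumed = (15/2) × 0.4324 = 3.243 mol
O2 remaining = 4.438 − 3.243 = 1.195 mol
mass = 1.195 × 32.00 = 38.24 g

38.2 g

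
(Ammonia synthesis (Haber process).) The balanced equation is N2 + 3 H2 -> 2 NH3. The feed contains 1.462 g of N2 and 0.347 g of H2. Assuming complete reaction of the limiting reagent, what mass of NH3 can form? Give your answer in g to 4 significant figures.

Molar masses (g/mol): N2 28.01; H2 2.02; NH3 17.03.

1.778 g

n(N2) = 1.462 / 28.01 = 0.05220 mol
n(H2) = 0.3470 / 2.02 = 0.1718 mol
n/ν → N2: 0.05220, H2: 0.05727; N2 is limiting.
n(NH3) = (2/1) × 0.05220 = 0.1044 mol
mass = 0.1044 × 17.03 = 1.778 g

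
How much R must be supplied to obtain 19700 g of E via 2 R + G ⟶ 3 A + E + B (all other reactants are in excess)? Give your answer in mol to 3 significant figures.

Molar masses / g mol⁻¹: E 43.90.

n(E) = 19700 / 43.90 = 448.7 mol
n(R) = (2/1) × 448.7 = 897.4 mol

897 mol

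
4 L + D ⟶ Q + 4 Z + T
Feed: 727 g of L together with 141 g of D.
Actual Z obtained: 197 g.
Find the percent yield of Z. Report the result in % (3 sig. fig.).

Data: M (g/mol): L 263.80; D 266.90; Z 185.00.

n(L) = 727.0 / 263.80 = 2.756 mol
n(D) = 141.0 / 266.90 = 0.5283 mol
n/ν for L = 2.756/4 = 0.6890
n/ν for D = 0.5283/1 = 0.5283
Smallest n/ν is D → limiting reagent.
theoretical n(Z) = (4/1) × 0.5283 = 2.113 mol → 390.9 g
% yield = 197 / 390.9 × 100 = 50.40 %

50.4 %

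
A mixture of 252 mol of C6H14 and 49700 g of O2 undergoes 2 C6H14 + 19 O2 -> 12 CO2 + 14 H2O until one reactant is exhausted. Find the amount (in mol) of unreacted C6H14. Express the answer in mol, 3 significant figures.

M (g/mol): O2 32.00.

n(C6H14) = 252.0 mol
n(O2) = 49700 / 32.00 = 1553 mol
n/ν → C6H14: 126.0, O2: 81.74; O2 is limiting.
C6H14 consumed = (2/19) × 1553 = 163.5 mol
C6H14 remaining = 252.0 − 163.5 = 88.50 mol

88.5 mol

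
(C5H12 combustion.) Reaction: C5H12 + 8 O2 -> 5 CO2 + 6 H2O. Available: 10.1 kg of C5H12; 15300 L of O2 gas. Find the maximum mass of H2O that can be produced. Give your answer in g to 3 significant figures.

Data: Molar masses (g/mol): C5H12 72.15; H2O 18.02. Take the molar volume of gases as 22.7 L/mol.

n(C5H12) = 10.10×1000 / 72.15 = 140.0 mol
n(O2) = 15300 / 22.7 = 674.0 mol
n/ν for C5H12 = 140.0/1 = 140.0
n/ν for O2 = 674.0/8 = 84.25
Smallest n/ν is O2 → limiting reagent.
n(H2O) = (6/8) × 674.0 = 505.5 mol
mass = 505.5 × 18.02 = 9109 g

9110 g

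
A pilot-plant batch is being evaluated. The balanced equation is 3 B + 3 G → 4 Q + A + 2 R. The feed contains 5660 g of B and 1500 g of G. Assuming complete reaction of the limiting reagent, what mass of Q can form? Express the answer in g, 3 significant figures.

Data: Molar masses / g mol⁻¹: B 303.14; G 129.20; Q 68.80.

1070 g

n(B) = 5660 / 303.14 = 18.67 mol
n(G) = 1500 / 129.20 = 11.61 mol
n/ν for B = 18.67/3 = 6.223
n/ν for G = 11.61/3 = 3.870
Smallest n/ν is G → limiting reagent.
n(Q) = (4/3) × 11.61 = 15.48 mol
mass = 15.48 × 68.80 = 1065 g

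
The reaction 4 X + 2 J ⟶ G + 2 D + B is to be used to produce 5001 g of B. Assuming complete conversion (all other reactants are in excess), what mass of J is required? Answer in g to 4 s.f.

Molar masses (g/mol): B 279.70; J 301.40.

10780 g

n(B) = 5001 / 279.70 = 17.88 mol
n(J) = (2/1) × 17.88 = 35.76 mol
mass = 35.76 × 301.40 = 10780 g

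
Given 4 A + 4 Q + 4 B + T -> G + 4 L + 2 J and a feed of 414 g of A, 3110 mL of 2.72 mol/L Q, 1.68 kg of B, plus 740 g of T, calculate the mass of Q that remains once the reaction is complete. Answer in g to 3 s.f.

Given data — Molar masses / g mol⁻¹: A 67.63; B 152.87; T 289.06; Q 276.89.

647 g

n(A) = 414.0 / 67.63 = 6.122 mol
n(Q) = 2.72 × 3110/1000 = 8.459 mol
n(B) = 1.680×1000 / 152.87 = 10.99 mol
n(T) = 740.0 / 289.06 = 2.560 mol
n/ν for A = 6.122/4 = 1.531
n/ν for Q = 8.459/4 = 2.115
n/ν for B = 10.99/4 = 2.748
n/ν for T = 2.560/1 = 2.560
Smallest n/ν is A → limiting reagent.
Q consumed = (4/4) × 6.122 = 6.122 mol
Q remaining = 8.459 − 6.122 = 2.337 mol
mass = 2.337 × 276.89 = 647.1 g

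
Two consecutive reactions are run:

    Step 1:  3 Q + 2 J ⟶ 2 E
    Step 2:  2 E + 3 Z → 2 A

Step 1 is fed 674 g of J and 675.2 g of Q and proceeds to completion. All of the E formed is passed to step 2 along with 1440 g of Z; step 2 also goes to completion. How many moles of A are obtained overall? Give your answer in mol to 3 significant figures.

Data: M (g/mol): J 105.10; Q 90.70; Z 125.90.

4.96 mol

Step 1:
n(J) = 674.0 / 105.10 = 6.413 mol
n(Q) = 675.2 / 90.70 = 7.444 mol
n/ν for J = 6.413/2 = 3.207
n/ν for Q = 7.444/3 = 2.481
Smallest n/ν is Q → limiting reagent.
n(E) produced = (2/3) × 7.444 = 4.963 mol
Step 2:
n(E) available = 4.963 mol
n(Z) = 1440 / 125.90 = 11.44 mol
n/ν for E = 4.963/2 = 2.482
n/ν for Z = 11.44/3 = 3.813
Smallest n/ν is E → limiting reagent.
n(A) = (2/2) × 4.963 = 4.963 mol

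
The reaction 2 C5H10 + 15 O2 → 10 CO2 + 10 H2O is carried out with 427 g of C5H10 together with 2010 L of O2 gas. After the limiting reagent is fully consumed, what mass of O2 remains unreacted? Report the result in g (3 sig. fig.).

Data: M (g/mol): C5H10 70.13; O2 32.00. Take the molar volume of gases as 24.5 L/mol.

1160 g

n(C5H10) = 427.0 / 70.13 = 6.089 mol
n(O2) = 2010 / 24.5 = 82.04 mol
n/ν → C5H10: 3.045, O2: 5.469; C5H10 is limiting.
O2 consumed = (15/2) × 6.089 = 45.67 mol
O2 remaining = 82.04 − 45.67 = 36.37 mol
mass = 36.37 × 32.00 = 1164 g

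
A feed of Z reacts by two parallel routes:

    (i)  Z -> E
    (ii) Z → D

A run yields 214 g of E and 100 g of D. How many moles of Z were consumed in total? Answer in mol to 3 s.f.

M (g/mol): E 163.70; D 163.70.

n(E) = 214 / 163.70 = 1.307 mol
n(D) = 100 / 163.70 = 0.6109 mol
n(Z) via (i) = (1/1)×1.307 = 1.307 mol
n(Z) via (ii) = (1/1)×0.6109 = 0.6109 mol
total n(Z) = 1.307 + 0.6109 = 1.918 mol

1.92 mol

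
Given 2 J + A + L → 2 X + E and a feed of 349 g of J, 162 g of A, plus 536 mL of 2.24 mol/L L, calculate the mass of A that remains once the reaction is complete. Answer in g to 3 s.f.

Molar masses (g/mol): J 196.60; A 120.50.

n(J) = 349.0 / 196.60 = 1.775 mol
n(A) = 162.0 / 120.50 = 1.344 mol
n(L) = 2.24 × 536.0/1000 = 1.201 mol
n/ν → J: 0.8875, A: 1.344, L: 1.201; J is limiting.
A consumed = (1/2) × 1.775 = 0.8875 mol
A remaining = 1.344 − 0.8875 = 0.4565 mol
mass = 0.4565 × 120.50 = 55.01 g

55.0 g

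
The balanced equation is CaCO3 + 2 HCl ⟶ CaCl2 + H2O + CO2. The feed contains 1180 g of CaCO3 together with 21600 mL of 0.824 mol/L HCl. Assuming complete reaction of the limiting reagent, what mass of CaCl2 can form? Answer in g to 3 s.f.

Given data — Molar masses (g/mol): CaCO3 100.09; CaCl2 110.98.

988 g

n(CaCO3) = 1180 / 100.09 = 11.79 mol
n(HCl) = 0.824 × 21600/1000 = 17.80 mol
n/ν → CaCO3: 11.79, HCl: 8.900; HCl is limiting.
n(CaCl2) = (1/2) × 17.80 = 8.900 mol
mass = 8.900 × 110.98 = 987.7 g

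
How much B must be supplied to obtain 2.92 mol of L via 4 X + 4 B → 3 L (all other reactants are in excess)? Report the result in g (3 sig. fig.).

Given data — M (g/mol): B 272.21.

n(L) = 2.920 mol
n(B) = (4/3) × 2.920 = 3.893 mol
mass = 3.893 × 272.21 = 1060 g

1060 g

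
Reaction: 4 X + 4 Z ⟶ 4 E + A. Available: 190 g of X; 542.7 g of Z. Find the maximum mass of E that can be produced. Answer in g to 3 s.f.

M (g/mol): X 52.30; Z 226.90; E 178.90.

n(X) = 190.0 / 52.30 = 3.633 mol
n(Z) = 542.7 / 226.90 = 2.392 mol
n/ν for X = 3.633/4 = 0.9083
n/ν for Z = 2.392/4 = 0.5980
Smallest n/ν is Z → limiting reagent.
n(E) = (4/4) × 2.392 = 2.392 mol
mass = 2.392 × 178.90 = 427.9 g

428 g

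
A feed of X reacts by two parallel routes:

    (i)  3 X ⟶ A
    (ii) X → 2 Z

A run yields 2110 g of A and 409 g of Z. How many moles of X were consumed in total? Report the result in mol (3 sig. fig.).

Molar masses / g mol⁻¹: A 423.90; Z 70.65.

n(A) = 2110 / 423.90 = 4.978 mol
n(Z) = 409 / 70.65 = 5.789 mol
n(X) via (i) = (3/1)×4.978 = 14.93 mol
n(X) via (ii) = (1/2)×5.789 = 2.895 mol
total n(X) = 14.93 + 2.895 = 17.83 mol

17.8 mol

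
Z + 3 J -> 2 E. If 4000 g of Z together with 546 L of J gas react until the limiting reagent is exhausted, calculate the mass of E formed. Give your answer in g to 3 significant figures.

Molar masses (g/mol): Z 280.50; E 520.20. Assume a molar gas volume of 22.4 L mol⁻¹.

n(Z) = 4000 / 280.50 = 14.26 mol
n(J) = 546.0 / 22.4 = 24.38 mol
n/ν for Z = 14.26/1 = 14.26
n/ν for J = 24.38/3 = 8.127
Smallest n/ν is J → limiting reagent.
n(E) = (2/3) × 24.38 = 16.25 mol
mass = 16.25 × 520.20 = 8453 g

8450 g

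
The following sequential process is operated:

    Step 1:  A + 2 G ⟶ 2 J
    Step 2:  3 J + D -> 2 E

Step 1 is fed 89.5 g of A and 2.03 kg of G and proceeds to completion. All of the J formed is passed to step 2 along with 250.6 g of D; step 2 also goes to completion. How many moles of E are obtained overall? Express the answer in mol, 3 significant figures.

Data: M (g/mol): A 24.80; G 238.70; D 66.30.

Step 1:
n(A) = 89.50 / 24.80 = 3.609 mol
n(G) = 2.030×1000 / 238.70 = 8.504 mol
n/ν for A = 3.609/1 = 3.609
n/ν for G = 8.504/2 = 4.252
Smallest n/ν is A → limiting reagent.
n(J) produced = (2/1) × 3.609 = 7.218 mol
Step 2:
n(J) available = 7.218 mol
n(D) = 250.6 / 66.30 = 3.780 mol
n/ν for J = 7.218/3 = 2.406
n/ν for D = 3.780/1 = 3.780
Smallest n/ν is J → limiting reagent.
n(E) = (2/3) × 7.218 = 4.812 mol

4.81 mol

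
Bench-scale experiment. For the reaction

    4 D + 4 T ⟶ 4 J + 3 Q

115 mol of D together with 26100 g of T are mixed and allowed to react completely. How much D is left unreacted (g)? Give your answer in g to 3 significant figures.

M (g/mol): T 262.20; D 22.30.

n(D) = 115.0 mol
n(T) = 26100 / 262.20 = 99.54 mol
n/ν → D: 28.75, T: 24.89; T is limiting.
D consumed = (4/4) × 99.54 = 99.54 mol
D remaining = 115.0 − 99.54 = 15.46 mol
mass = 15.46 × 22.30 = 344.8 g

345 g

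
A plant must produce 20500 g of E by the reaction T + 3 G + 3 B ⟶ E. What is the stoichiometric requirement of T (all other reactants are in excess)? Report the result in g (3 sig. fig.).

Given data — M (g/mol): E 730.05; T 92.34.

n(E) = 20500 / 730.05 = 28.08 mol
n(T) = (1/1) × 28.08 = 28.08 mol
mass = 28.08 × 92.34 = 2593 g

2590 g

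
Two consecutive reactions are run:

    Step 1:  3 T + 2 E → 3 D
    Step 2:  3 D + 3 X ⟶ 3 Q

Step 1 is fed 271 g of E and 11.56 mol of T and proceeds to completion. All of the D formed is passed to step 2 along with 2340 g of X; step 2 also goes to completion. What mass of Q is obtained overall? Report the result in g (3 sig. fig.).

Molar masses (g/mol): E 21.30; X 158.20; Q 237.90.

2750 g

Step 1:
n(E) = 271.0 / 21.30 = 12.72 mol
n(T) = 11.56 mol
n/ν → E: 6.360, T: 3.853; T is limiting.
n(D) produced = (3/3) × 11.56 = 11.56 mol
Step 2:
n(D) available = 11.56 mol
n(X) = 2340 / 158.20 = 14.79 mol
n/ν → D: 3.853, X: 4.930; D is limiting.
n(Q) = (3/3) × 11.56 = 11.56 mol
mass = 11.56 × 237.90 = 2750 g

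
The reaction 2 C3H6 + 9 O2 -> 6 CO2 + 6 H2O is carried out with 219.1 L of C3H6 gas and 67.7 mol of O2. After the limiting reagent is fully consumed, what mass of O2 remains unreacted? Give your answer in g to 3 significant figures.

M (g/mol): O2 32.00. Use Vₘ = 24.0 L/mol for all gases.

n(C3H6) = 219.1 / 24.0 = 9.129 mol
n(O2) = 67.70 mol
n/ν for C3H6 = 9.129/2 = 4.565
n/ν for O2 = 67.70/9 = 7.522
Smallest n/ν is C3H6 → limiting reagent.
O2 consumed = (9/2) × 9.129 = 41.08 mol
O2 remaining = 67.70 − 41.08 = 26.62 mol
mass = 26.62 × 32.00 = 851.8 g

852 g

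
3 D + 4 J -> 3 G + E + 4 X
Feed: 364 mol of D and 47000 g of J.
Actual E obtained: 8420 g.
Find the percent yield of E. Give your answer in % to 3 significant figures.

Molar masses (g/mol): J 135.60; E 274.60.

n(D) = 364.0 mol
n(J) = 47000 / 135.60 = 346.6 mol
n/ν → D: 121.3, J: 86.65; J is limiting.
theoretical n(E) = (1/4) × 346.6 = 86.65 mol → 23790 g
% yield = 8420 / 23790 × 100 = 35.39 %

35.4 %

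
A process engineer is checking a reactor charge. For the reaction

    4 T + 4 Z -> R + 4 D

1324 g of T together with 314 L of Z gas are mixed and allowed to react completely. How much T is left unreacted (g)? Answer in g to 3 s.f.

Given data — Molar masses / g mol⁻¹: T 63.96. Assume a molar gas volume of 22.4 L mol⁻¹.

n(T) = 1324 / 63.96 = 20.70 mol
n(Z) = 314.0 / 22.4 = 14.02 mol
n/ν for T = 20.70/4 = 5.175
n/ν for Z = 14.02/4 = 3.505
Smallest n/ν is Z → limiting reagent.
T consumed = (4/4) × 14.02 = 14.02 mol
T remaining = 20.70 − 14.02 = 6.680 mol
mass = 6.680 × 63.96 = 427.3 g

427 g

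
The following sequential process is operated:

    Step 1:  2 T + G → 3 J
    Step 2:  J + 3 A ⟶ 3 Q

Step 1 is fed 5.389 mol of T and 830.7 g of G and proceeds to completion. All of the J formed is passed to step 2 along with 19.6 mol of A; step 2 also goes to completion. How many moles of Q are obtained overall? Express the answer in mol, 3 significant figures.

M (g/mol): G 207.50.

19.6 mol

Step 1:
n(T) = 5.389 mol
n(G) = 830.7 / 207.50 = 4.003 mol
n/ν for T = 5.389/2 = 2.695
n/ν for G = 4.003/1 = 4.003
Smallest n/ν is T → limiting reagent.
n(J) produced = (3/2) × 5.389 = 8.084 mol
Step 2:
n(J) available = 8.084 mol
n(A) = 19.60 mol
n/ν for J = 8.084/1 = 8.084
n/ν for A = 19.60/3 = 6.533
Smallest n/ν is A → limiting reagent.
n(Q) = (3/3) × 19.60 = 19.60 mol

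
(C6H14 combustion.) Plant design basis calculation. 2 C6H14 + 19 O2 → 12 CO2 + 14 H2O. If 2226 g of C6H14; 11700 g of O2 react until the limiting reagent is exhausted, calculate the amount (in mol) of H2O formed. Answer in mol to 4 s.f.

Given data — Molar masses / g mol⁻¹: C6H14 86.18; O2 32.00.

n(C6H14) = 2226 / 86.18 = 25.83 mol
n(O2) = 11700 / 32.00 = 365.6 mol
n/ν for C6H14 = 25.83/2 = 12.92
n/ν for O2 = 365.6/19 = 19.24
Smallest n/ν is C6H14 → limiting reagent.
n(H2O) = (14/2) × 25.83 = 180.8 mol

180.8 mol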